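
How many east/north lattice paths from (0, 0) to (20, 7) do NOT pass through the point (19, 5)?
Number of paths = 760518

Total paths from (0, 0) to (20, 7): C(27, 20) = 888030. Paths through (19, 5): (paths (0, 0) → (19, 5)) × (paths (19, 5) → (20, 7)) = C(24, 19) · C(3, 1) = 42504 · 3 = 127512. Avoidance count = 888030 − 127512 = 760518.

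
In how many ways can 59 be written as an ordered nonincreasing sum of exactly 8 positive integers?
p(59, 8 parts) = 33940

Partitions of n into exactly k parts are in bijection with partitions of n − k into at most k parts (subtract 1 from each part). So p(59, exactly 8) = p(51, parts ≤ 8). Computing via the recurrence p(m, j) = p(m, j−1) + p(m−j, j) gives 33940.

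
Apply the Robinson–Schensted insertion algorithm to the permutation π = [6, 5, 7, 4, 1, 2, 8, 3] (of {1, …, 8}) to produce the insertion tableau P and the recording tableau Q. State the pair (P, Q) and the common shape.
P = [1, 2, 3] / [4, 7, 8] / [5] / [6];  Q = [1, 3, 7] / [2, 6, 8] / [4] / [5];  common shape = (3, 3, 1, 1)

Row-insert the values π_1, π_2, … into P one at a time, bumping the leftmost entry strictly greater than the inserted value down to the next row. The recording tableau Q records, in position (i, j), the step at which that cell was added to P.
  Insert 6 (step 1): P = [6];  Q = [1]
  Insert 5 (step 2): P = [5] / [6];  Q = [1] / [2]
  Insert 7 (step 3): P = [5, 7] / [6];  Q = [1, 3] / [2]
  Insert 4 (step 4): P = [4, 7] / [5] / [6];  Q = [1, 3] / [2] / [4]
  Insert 1 (step 5): P = [1, 7] / [4] / [5] / [6];  Q = [1, 3] / [2] / [4] / [5]
  Insert 2 (step 6): P = [1, 2] / [4, 7] / [5] / [6];  Q = [1, 3] / [2, 6] / [4] / [5]
  Insert 8 (step 7): P = [1, 2, 8] / [4, 7] / [5] / [6];  Q = [1, 3, 7] / [2, 6] / [4] / [5]
  Insert 3 (step 8): P = [1, 2, 3] / [4, 7, 8] / [5] / [6];  Q = [1, 3, 7] / [2, 6, 8] / [4] / [5]
Final shape: (3, 3, 1, 1).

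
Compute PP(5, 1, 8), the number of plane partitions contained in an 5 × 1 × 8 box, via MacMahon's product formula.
PP(5, 1, 8) = 1287

Evaluate the triple product over i = 1..5, j = 1..1, k = 1..8. The factors are (2/1) · (3/2) · (4/3) · (5/4) · (6/5) · (7/6) · (8/7) · (9/8) · … (40 factors total). The numerators and denominators telescope so the product is an integer; carrying out the multiplication exactly gives PP(5, 1, 8) = 1287.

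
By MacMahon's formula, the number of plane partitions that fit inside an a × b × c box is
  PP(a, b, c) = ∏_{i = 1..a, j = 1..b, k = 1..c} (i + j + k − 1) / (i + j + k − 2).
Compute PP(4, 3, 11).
PP(4, 3, 11) = 78835120

Evaluate the triple product over i = 1..4, j = 1..3, k = 1..11. The factors are (2/1) · (3/2) · (4/3) · (5/4) · (6/5) · (7/6) · (8/7) · (9/8) · … (132 factors total). The numerators and denominators telescope so the product is an integer; carrying out the multiplication exactly gives PP(4, 3, 11) = 78835120.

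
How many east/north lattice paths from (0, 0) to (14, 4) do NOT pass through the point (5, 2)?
Number of paths = 1905

Total paths from (0, 0) to (14, 4): C(18, 14) = 3060. Paths through (5, 2): (paths (0, 0) → (5, 2)) × (paths (5, 2) → (14, 4)) = C(7, 5) · C(11, 9) = 21 · 55 = 1155. Avoidance count = 3060 − 1155 = 1905.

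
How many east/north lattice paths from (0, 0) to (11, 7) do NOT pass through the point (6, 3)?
Number of paths = 21240

Total paths from (0, 0) to (11, 7): C(18, 11) = 31824. Paths through (6, 3): (paths (0, 0) → (6, 3)) × (paths (6, 3) → (11, 7)) = C(9, 6) · C(9, 5) = 84 · 126 = 10584. Avoidance count = 31824 − 10584 = 21240.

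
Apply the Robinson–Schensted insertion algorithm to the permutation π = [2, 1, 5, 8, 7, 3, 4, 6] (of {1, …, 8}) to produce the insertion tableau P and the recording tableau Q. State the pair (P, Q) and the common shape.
P = [1, 3, 4, 6] / [2, 5, 7] / [8];  Q = [1, 3, 4, 8] / [2, 5, 7] / [6];  common shape = (4, 3, 1)

Row-insert the values π_1, π_2, … into P one at a time, bumping the leftmost entry strictly greater than the inserted value down to the next row. The recording tableau Q records, in position (i, j), the step at which that cell was added to P.
  Insert 2 (step 1): P = [2];  Q = [1]
  Insert 1 (step 2): P = [1] / [2];  Q = [1] / [2]
  Insert 5 (step 3): P = [1, 5] / [2];  Q = [1, 3] / [2]
  Insert 8 (step 4): P = [1, 5, 8] / [2];  Q = [1, 3, 4] / [2]
  Insert 7 (step 5): P = [1, 5, 7] / [2, 8];  Q = [1, 3, 4] / [2, 5]
  Insert 3 (step 6): P = [1, 3, 7] / [2, 5] / [8];  Q = [1, 3, 4] / [2, 5] / [6]
  Insert 4 (step 7): P = [1, 3, 4] / [2, 5, 7] / [8];  Q = [1, 3, 4] / [2, 5, 7] / [6]
  Insert 6 (step 8): P = [1, 3, 4, 6] / [2, 5, 7] / [8];  Q = [1, 3, 4, 8] / [2, 5, 7] / [6]
Final shape: (4, 3, 1).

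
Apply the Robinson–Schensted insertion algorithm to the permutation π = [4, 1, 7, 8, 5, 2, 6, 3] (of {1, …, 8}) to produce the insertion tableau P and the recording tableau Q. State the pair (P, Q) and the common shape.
P = [1, 2, 3] / [4, 5, 6] / [7, 8];  Q = [1, 3, 4] / [2, 5, 7] / [6, 8];  common shape = (3, 3, 2)

Row-insert the values π_1, π_2, … into P one at a time, bumping the leftmost entry strictly greater than the inserted value down to the next row. The recording tableau Q records, in position (i, j), the step at which that cell was added to P.
  Insert 4 (step 1): P = [4];  Q = [1]
  Insert 1 (step 2): P = [1] / [4];  Q = [1] / [2]
  Insert 7 (step 3): P = [1, 7] / [4];  Q = [1, 3] / [2]
  Insert 8 (step 4): P = [1, 7, 8] / [4];  Q = [1, 3, 4] / [2]
  Insert 5 (step 5): P = [1, 5, 8] / [4, 7];  Q = [1, 3, 4] / [2, 5]
  Insert 2 (step 6): P = [1, 2, 8] / [4, 5] / [7];  Q = [1, 3, 4] / [2, 5] / [6]
  Insert 6 (step 7): P = [1, 2, 6] / [4, 5, 8] / [7];  Q = [1, 3, 4] / [2, 5, 7] / [6]
  Insert 3 (step 8): P = [1, 2, 3] / [4, 5, 6] / [7, 8];  Q = [1, 3, 4] / [2, 5, 7] / [6, 8]
Final shape: (3, 3, 2).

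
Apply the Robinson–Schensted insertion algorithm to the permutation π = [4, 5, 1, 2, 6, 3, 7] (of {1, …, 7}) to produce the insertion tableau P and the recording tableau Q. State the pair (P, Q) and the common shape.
P = [1, 2, 3, 7] / [4, 5, 6];  Q = [1, 2, 5, 7] / [3, 4, 6];  common shape = (4, 3)

Row-insert the values π_1, π_2, … into P one at a time, bumping the leftmost entry strictly greater than the inserted value down to the next row. The recording tableau Q records, in position (i, j), the step at which that cell was added to P.
  Insert 4 (step 1): P = [4];  Q = [1]
  Insert 5 (step 2): P = [4, 5];  Q = [1, 2]
  Insert 1 (step 3): P = [1, 5] / [4];  Q = [1, 2] / [3]
  Insert 2 (step 4): P = [1, 2] / [4, 5];  Q = [1, 2] / [3, 4]
  Insert 6 (step 5): P = [1, 2, 6] / [4, 5];  Q = [1, 2, 5] / [3, 4]
  Insert 3 (step 6): P = [1, 2, 3] / [4, 5, 6];  Q = [1, 2, 5] / [3, 4, 6]
  Insert 7 (step 7): P = [1, 2, 3, 7] / [4, 5, 6];  Q = [1, 2, 5, 7] / [3, 4, 6]
Final shape: (4, 3).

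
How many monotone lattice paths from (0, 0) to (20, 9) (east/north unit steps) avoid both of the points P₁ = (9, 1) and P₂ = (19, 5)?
Number of paths = 9096715

Inclusion–exclusion. Total paths: C(29, 20) = 10015005. Through P₁: C(10, 9)·C(19, 11) = 755820. Through P₂: C(24, 19)·C(5, 1) = 212520. Since P₁ is strictly southwest of P₂, a monotone path through both must visit P₁ then P₂; paths through both = C(10, 9)·C(14, 10)·C(5, 1) = 50050. Avoid both = 10015005 − 755820 − 212520 + 50050 = 9096715.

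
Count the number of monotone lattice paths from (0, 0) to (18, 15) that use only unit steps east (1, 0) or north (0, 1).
Number of paths = 1037158320

A monotone lattice path from (0, 0) to (18, 15) consists of 18 east steps and 15 north steps in some order, so it is determined by which 18 of the 33 steps are east. The count is C(33, 18) = 1037158320.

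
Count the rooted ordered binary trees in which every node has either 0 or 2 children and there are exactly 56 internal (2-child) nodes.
C_56 = 6852456927844873497549658464312

These full binary trees are counted by the Catalan number C_n = (1/(n + 1)) · C(2n, n). For n = 56: C_56 = (1/57) · C(112, 56) = 390590044887157789360330532465784/57 = 6852456927844873497549658464312.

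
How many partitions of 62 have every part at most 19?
p(62, parts ≤ 19) = 995318

Use the recurrence p(n, m) = p(n, m−1) + p(n−m, m): either the largest part is < m (count p(n, m−1)) or the largest part is exactly m (remove one copy of m, count p(n−m, m)). With p(0, ·) = 1 this gives p(62, parts ≤ 19) = 995318. (By conjugating Young diagrams, this also counts partitions of 62 into at most 19 parts.)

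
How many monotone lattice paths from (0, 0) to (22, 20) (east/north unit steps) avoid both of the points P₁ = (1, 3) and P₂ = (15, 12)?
Number of paths = 307836365400

Inclusion–exclusion. Total paths: C(42, 22) = 513791607420. Through P₁: C(4, 1)·C(38, 21) = 115124573520. Through P₂: C(27, 15)·C(15, 7) = 111865139100. Since P₁ is strictly southwest of P₂, a monotone path through both must visit P₁ then P₂; paths through both = C(4, 1)·C(23, 14)·C(15, 7) = 21034470600. Avoid both = 513791607420 − 115124573520 − 111865139100 + 21034470600 = 307836365400.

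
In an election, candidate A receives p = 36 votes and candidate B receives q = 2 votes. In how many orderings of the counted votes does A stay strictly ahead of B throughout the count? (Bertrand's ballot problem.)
Strict-lead orderings = 629

Total orderings of the 38 votes with 36 for A: C(38, 36) = 703. By the Bertrand ballot formula (Cycle Lemma / reflection principle), the number of orderings in which A is strictly ahead of B throughout is (p − q)/(p + q) · C(p + q, p) = (36 − 2)/(36 + 2) · 703 = 629.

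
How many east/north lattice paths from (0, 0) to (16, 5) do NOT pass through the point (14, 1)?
Number of paths = 20124

Total paths from (0, 0) to (16, 5): C(21, 16) = 20349. Paths through (14, 1): (paths (0, 0) → (14, 1)) × (paths (14, 1) → (16, 5)) = C(15, 14) · C(6, 2) = 15 · 15 = 225. Avoidance count = 20349 − 225 = 20124.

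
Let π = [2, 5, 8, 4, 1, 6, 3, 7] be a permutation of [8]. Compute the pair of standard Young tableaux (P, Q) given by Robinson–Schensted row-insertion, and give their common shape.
P = [1, 3, 6, 7] / [2, 4] / [5, 8];  Q = [1, 2, 3, 8] / [4, 6] / [5, 7];  common shape = (4, 2, 2)

Row-insert the values π_1, π_2, … into P one at a time, bumping the leftmost entry strictly greater than the inserted value down to the next row. The recording tableau Q records, in position (i, j), the step at which that cell was added to P.
  Insert 2 (step 1): P = [2];  Q = [1]
  Insert 5 (step 2): P = [2, 5];  Q = [1, 2]
  Insert 8 (step 3): P = [2, 5, 8];  Q = [1, 2, 3]
  Insert 4 (step 4): P = [2, 4, 8] / [5];  Q = [1, 2, 3] / [4]
  Insert 1 (step 5): P = [1, 4, 8] / [2] / [5];  Q = [1, 2, 3] / [4] / [5]
  Insert 6 (step 6): P = [1, 4, 6] / [2, 8] / [5];  Q = [1, 2, 3] / [4, 6] / [5]
  Insert 3 (step 7): P = [1, 3, 6] / [2, 4] / [5, 8];  Q = [1, 2, 3] / [4, 6] / [5, 7]
  Insert 7 (step 8): P = [1, 3, 6, 7] / [2, 4] / [5, 8];  Q = [1, 2, 3, 8] / [4, 6] / [5, 7]
Final shape: (4, 2, 2).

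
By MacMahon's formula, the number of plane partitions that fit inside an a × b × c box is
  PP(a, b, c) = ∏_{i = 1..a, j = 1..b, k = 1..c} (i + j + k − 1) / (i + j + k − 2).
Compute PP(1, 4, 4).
PP(1, 4, 4) = 70

Evaluate the triple product over i = 1..1, j = 1..4, k = 1..4. The factors are (2/1) · (3/2) · (4/3) · (5/4) · (3/2) · (4/3) · (5/4) · (6/5) · … (16 factors total). The numerators and denominators telescope so the product is an integer; carrying out the multiplication exactly gives PP(1, 4, 4) = 70.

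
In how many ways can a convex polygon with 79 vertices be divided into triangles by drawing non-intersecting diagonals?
C_77 = 18793142726809884575211361279087545193250040

These polygon triangulations are counted by the Catalan number C_n = (1/(n + 1)) · C(2n, n). For n = 77: C_77 = (1/78) · C(154, 77) = 1465865132691170996866486179768828525073503120/78 = 18793142726809884575211361279087545193250040.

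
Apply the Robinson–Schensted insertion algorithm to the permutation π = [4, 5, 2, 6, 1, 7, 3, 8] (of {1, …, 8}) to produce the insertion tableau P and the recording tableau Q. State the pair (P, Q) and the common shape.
P = [1, 3, 6, 7, 8] / [2, 5] / [4];  Q = [1, 2, 4, 6, 8] / [3, 7] / [5];  common shape = (5, 2, 1)

Row-insert the values π_1, π_2, … into P one at a time, bumping the leftmost entry strictly greater than the inserted value down to the next row. The recording tableau Q records, in position (i, j), the step at which that cell was added to P.
  Insert 4 (step 1): P = [4];  Q = [1]
  Insert 5 (step 2): P = [4, 5];  Q = [1, 2]
  Insert 2 (step 3): P = [2, 5] / [4];  Q = [1, 2] / [3]
  Insert 6 (step 4): P = [2, 5, 6] / [4];  Q = [1, 2, 4] / [3]
  Insert 1 (step 5): P = [1, 5, 6] / [2] / [4];  Q = [1, 2, 4] / [3] / [5]
  Insert 7 (step 6): P = [1, 5, 6, 7] / [2] / [4];  Q = [1, 2, 4, 6] / [3] / [5]
  Insert 3 (step 7): P = [1, 3, 6, 7] / [2, 5] / [4];  Q = [1, 2, 4, 6] / [3, 7] / [5]
  Insert 8 (step 8): P = [1, 3, 6, 7, 8] / [2, 5] / [4];  Q = [1, 2, 4, 6, 8] / [3, 7] / [5]
Final shape: (5, 2, 1).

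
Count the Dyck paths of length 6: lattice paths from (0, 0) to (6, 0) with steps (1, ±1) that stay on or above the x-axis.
C_3 = 5

These Dyck paths are counted by the Catalan number C_n = (1/(n + 1)) · C(2n, n). For n = 3: C_3 = (1/4) · C(6, 3) = 20/4 = 5.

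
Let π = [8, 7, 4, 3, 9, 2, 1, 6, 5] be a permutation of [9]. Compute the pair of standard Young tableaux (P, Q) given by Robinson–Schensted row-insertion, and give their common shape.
P = [1, 5] / [2, 6] / [3, 9] / [4] / [7] / [8];  Q = [1, 5] / [2, 8] / [3, 9] / [4] / [6] / [7];  common shape = (2, 2, 2, 1, 1, 1)

Row-insert the values π_1, π_2, … into P one at a time, bumping the leftmost entry strictly greater than the inserted value down to the next row. The recording tableau Q records, in position (i, j), the step at which that cell was added to P.
  Insert 8 (step 1): P = [8];  Q = [1]
  Insert 7 (step 2): P = [7] / [8];  Q = [1] / [2]
  Insert 4 (step 3): P = [4] / [7] / [8];  Q = [1] / [2] / [3]
  Insert 3 (step 4): P = [3] / [4] / [7] / [8];  Q = [1] / [2] / [3] / [4]
  Insert 9 (step 5): P = [3, 9] / [4] / [7] / [8];  Q = [1, 5] / [2] / [3] / [4]
  Insert 2 (step 6): P = [2, 9] / [3] / [4] / [7] / [8];  Q = [1, 5] / [2] / [3] / [4] / [6]
  Insert 1 (step 7): P = [1, 9] / [2] / [3] / [4] / [7] / [8];  Q = [1, 5] / [2] / [3] / [4] / [6] / [7]
  Insert 6 (step 8): P = [1, 6] / [2, 9] / [3] / [4] / [7] / [8];  Q = [1, 5] / [2, 8] / [3] / [4] / [6] / [7]
  Insert 5 (step 9): P = [1, 5] / [2, 6] / [3, 9] / [4] / [7] / [8];  Q = [1, 5] / [2, 8] / [3, 9] / [4] / [6] / [7]
Final shape: (2, 2, 2, 1, 1, 1).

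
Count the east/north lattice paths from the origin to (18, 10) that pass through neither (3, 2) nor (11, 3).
Number of paths = 7279602

Inclusion–exclusion. Total paths: C(28, 18) = 13123110. Through P₁: C(5, 3)·C(23, 15) = 4903140. Through P₂: C(14, 11)·C(14, 7) = 1249248. Since P₁ is strictly southwest of P₂, a monotone path through both must visit P₁ then P₂; paths through both = C(5, 3)·C(9, 8)·C(14, 7) = 308880. Avoid both = 13123110 − 4903140 − 1249248 + 308880 = 7279602.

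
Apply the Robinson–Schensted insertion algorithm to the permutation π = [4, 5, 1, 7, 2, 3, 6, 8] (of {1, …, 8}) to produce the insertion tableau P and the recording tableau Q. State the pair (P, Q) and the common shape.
P = [1, 2, 3, 6, 8] / [4, 5, 7];  Q = [1, 2, 4, 7, 8] / [3, 5, 6];  common shape = (5, 3)

Row-insert the values π_1, π_2, … into P one at a time, bumping the leftmost entry strictly greater than the inserted value down to the next row. The recording tableau Q records, in position (i, j), the step at which that cell was added to P.
  Insert 4 (step 1): P = [4];  Q = [1]
  Insert 5 (step 2): P = [4, 5];  Q = [1, 2]
  Insert 1 (step 3): P = [1, 5] / [4];  Q = [1, 2] / [3]
  Insert 7 (step 4): P = [1, 5, 7] / [4];  Q = [1, 2, 4] / [3]
  Insert 2 (step 5): P = [1, 2, 7] / [4, 5];  Q = [1, 2, 4] / [3, 5]
  Insert 3 (step 6): P = [1, 2, 3] / [4, 5, 7];  Q = [1, 2, 4] / [3, 5, 6]
  Insert 6 (step 7): P = [1, 2, 3, 6] / [4, 5, 7];  Q = [1, 2, 4, 7] / [3, 5, 6]
  Insert 8 (step 8): P = [1, 2, 3, 6, 8] / [4, 5, 7];  Q = [1, 2, 4, 7, 8] / [3, 5, 6]
Final shape: (5, 3).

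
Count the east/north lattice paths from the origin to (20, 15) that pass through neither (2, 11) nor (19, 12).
Number of paths = 2682896106

Inclusion–exclusion. Total paths: C(35, 20) = 3247943160. Through P₁: C(13, 2)·C(22, 18) = 570570. Through P₂: C(31, 19)·C(4, 1) = 564482100. Since P₁ is strictly southwest of P₂, a monotone path through both must visit P₁ then P₂; paths through both = C(13, 2)·C(18, 17)·C(4, 1) = 5616. Avoid both = 3247943160 − 570570 − 564482100 + 5616 = 2682896106.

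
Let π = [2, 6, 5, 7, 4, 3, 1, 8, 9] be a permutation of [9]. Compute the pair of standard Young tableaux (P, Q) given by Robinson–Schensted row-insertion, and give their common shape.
P = [1, 3, 7, 8, 9] / [2] / [4] / [5] / [6];  Q = [1, 2, 4, 8, 9] / [3] / [5] / [6] / [7];  common shape = (5, 1, 1, 1, 1)

Row-insert the values π_1, π_2, … into P one at a time, bumping the leftmost entry strictly greater than the inserted value down to the next row. The recording tableau Q records, in position (i, j), the step at which that cell was added to P.
  Insert 2 (step 1): P = [2];  Q = [1]
  Insert 6 (step 2): P = [2, 6];  Q = [1, 2]
  Insert 5 (step 3): P = [2, 5] / [6];  Q = [1, 2] / [3]
  Insert 7 (step 4): P = [2, 5, 7] / [6];  Q = [1, 2, 4] / [3]
  Insert 4 (step 5): P = [2, 4, 7] / [5] / [6];  Q = [1, 2, 4] / [3] / [5]
  Insert 3 (step 6): P = [2, 3, 7] / [4] / [5] / [6];  Q = [1, 2, 4] / [3] / [5] / [6]
  Insert 1 (step 7): P = [1, 3, 7] / [2] / [4] / [5] / [6];  Q = [1, 2, 4] / [3] / [5] / [6] / [7]
  Insert 8 (step 8): P = [1, 3, 7, 8] / [2] / [4] / [5] / [6];  Q = [1, 2, 4, 8] / [3] / [5] / [6] / [7]
  Insert 9 (step 9): P = [1, 3, 7, 8, 9] / [2] / [4] / [5] / [6];  Q = [1, 2, 4, 8, 9] / [3] / [5] / [6] / [7]
Final shape: (5, 1, 1, 1, 1).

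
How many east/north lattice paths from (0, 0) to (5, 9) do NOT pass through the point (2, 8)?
Number of paths = 1822

Total paths from (0, 0) to (5, 9): C(14, 5) = 2002. Paths through (2, 8): (paths (0, 0) → (2, 8)) × (paths (2, 8) → (5, 9)) = C(10, 2) · C(4, 3) = 45 · 4 = 180. Avoidance count = 2002 − 180 = 1822.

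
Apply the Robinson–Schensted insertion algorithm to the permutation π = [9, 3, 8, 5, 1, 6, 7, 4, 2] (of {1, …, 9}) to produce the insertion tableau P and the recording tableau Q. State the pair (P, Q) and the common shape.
P = [1, 2, 6, 7] / [3, 4] / [5] / [8] / [9];  Q = [1, 3, 6, 7] / [2, 8] / [4] / [5] / [9];  common shape = (4, 2, 1, 1, 1)

Row-insert the values π_1, π_2, … into P one at a time, bumping the leftmost entry strictly greater than the inserted value down to the next row. The recording tableau Q records, in position (i, j), the step at which that cell was added to P.
  Insert 9 (step 1): P = [9];  Q = [1]
  Insert 3 (step 2): P = [3] / [9];  Q = [1] / [2]
  Insert 8 (step 3): P = [3, 8] / [9];  Q = [1, 3] / [2]
  Insert 5 (step 4): P = [3, 5] / [8] / [9];  Q = [1, 3] / [2] / [4]
  Insert 1 (step 5): P = [1, 5] / [3] / [8] / [9];  Q = [1, 3] / [2] / [4] / [5]
  Insert 6 (step 6): P = [1, 5, 6] / [3] / [8] / [9];  Q = [1, 3, 6] / [2] / [4] / [5]
  Insert 7 (step 7): P = [1, 5, 6, 7] / [3] / [8] / [9];  Q = [1, 3, 6, 7] / [2] / [4] / [5]
  Insert 4 (step 8): P = [1, 4, 6, 7] / [3, 5] / [8] / [9];  Q = [1, 3, 6, 7] / [2, 8] / [4] / [5]
  Insert 2 (step 9): P = [1, 2, 6, 7] / [3, 4] / [5] / [8] / [9];  Q = [1, 3, 6, 7] / [2, 8] / [4] / [5] / [9]
Final shape: (4, 2, 1, 1, 1).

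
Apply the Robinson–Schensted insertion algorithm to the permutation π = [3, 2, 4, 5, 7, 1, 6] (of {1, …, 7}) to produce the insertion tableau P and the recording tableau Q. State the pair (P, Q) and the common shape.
P = [1, 4, 5, 6] / [2, 7] / [3];  Q = [1, 3, 4, 5] / [2, 7] / [6];  common shape = (4, 2, 1)

Row-insert the values π_1, π_2, … into P one at a time, bumping the leftmost entry strictly greater than the inserted value down to the next row. The recording tableau Q records, in position (i, j), the step at which that cell was added to P.
  Insert 3 (step 1): P = [3];  Q = [1]
  Insert 2 (step 2): P = [2] / [3];  Q = [1] / [2]
  Insert 4 (step 3): P = [2, 4] / [3];  Q = [1, 3] / [2]
  Insert 5 (step 4): P = [2, 4, 5] / [3];  Q = [1, 3, 4] / [2]
  Insert 7 (step 5): P = [2, 4, 5, 7] / [3];  Q = [1, 3, 4, 5] / [2]
  Insert 1 (step 6): P = [1, 4, 5, 7] / [2] / [3];  Q = [1, 3, 4, 5] / [2] / [6]
  Insert 6 (step 7): P = [1, 4, 5, 6] / [2, 7] / [3];  Q = [1, 3, 4, 5] / [2, 7] / [6]
Final shape: (4, 2, 1).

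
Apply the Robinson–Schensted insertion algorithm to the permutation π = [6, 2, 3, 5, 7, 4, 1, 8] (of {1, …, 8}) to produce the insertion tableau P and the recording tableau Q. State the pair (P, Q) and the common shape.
P = [1, 3, 4, 7, 8] / [2] / [5] / [6];  Q = [1, 3, 4, 5, 8] / [2] / [6] / [7];  common shape = (5, 1, 1, 1)

Row-insert the values π_1, π_2, … into P one at a time, bumping the leftmost entry strictly greater than the inserted value down to the next row. The recording tableau Q records, in position (i, j), the step at which that cell was added to P.
  Insert 6 (step 1): P = [6];  Q = [1]
  Insert 2 (step 2): P = [2] / [6];  Q = [1] / [2]
  Insert 3 (step 3): P = [2, 3] / [6];  Q = [1, 3] / [2]
  Insert 5 (step 4): P = [2, 3, 5] / [6];  Q = [1, 3, 4] / [2]
  Insert 7 (step 5): P = [2, 3, 5, 7] / [6];  Q = [1, 3, 4, 5] / [2]
  Insert 4 (step 6): P = [2, 3, 4, 7] / [5] / [6];  Q = [1, 3, 4, 5] / [2] / [6]
  Insert 1 (step 7): P = [1, 3, 4, 7] / [2] / [5] / [6];  Q = [1, 3, 4, 5] / [2] / [6] / [7]
  Insert 8 (step 8): P = [1, 3, 4, 7, 8] / [2] / [5] / [6];  Q = [1, 3, 4, 5, 8] / [2] / [6] / [7]
Final shape: (5, 1, 1, 1).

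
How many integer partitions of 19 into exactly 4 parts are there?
p(19, 4 parts) = 54

Partitions of n into exactly k parts are in bijection with partitions of n − k into at most k parts (subtract 1 from each part). So p(19, exactly 4) = p(15, parts ≤ 4). Computing via the recurrence p(m, j) = p(m, j−1) + p(m−j, j) gives 54.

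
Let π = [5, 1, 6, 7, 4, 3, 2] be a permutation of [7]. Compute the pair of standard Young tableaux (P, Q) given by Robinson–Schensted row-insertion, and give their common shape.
P = [1, 2, 7] / [3, 6] / [4] / [5];  Q = [1, 3, 4] / [2, 5] / [6] / [7];  common shape = (3, 2, 1, 1)

Row-insert the values π_1, π_2, … into P one at a time, bumping the leftmost entry strictly greater than the inserted value down to the next row. The recording tableau Q records, in position (i, j), the step at which that cell was added to P.
  Insert 5 (step 1): P = [5];  Q = [1]
  Insert 1 (step 2): P = [1] / [5];  Q = [1] / [2]
  Insert 6 (step 3): P = [1, 6] / [5];  Q = [1, 3] / [2]
  Insert 7 (step 4): P = [1, 6, 7] / [5];  Q = [1, 3, 4] / [2]
  Insert 4 (step 5): P = [1, 4, 7] / [5, 6];  Q = [1, 3, 4] / [2, 5]
  Insert 3 (step 6): P = [1, 3, 7] / [4, 6] / [5];  Q = [1, 3, 4] / [2, 5] / [6]
  Insert 2 (step 7): P = [1, 2, 7] / [3, 6] / [4] / [5];  Q = [1, 3, 4] / [2, 5] / [6] / [7]
Final shape: (3, 2, 1, 1).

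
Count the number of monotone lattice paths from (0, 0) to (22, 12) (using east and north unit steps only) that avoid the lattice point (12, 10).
Number of paths = 505675404

Total paths from (0, 0) to (22, 12): C(34, 22) = 548354040. Paths through (12, 10): (paths (0, 0) → (12, 10)) × (paths (12, 10) → (22, 12)) = C(22, 12) · C(12, 10) = 646646 · 66 = 42678636. Avoidance count = 548354040 − 42678636 = 505675404.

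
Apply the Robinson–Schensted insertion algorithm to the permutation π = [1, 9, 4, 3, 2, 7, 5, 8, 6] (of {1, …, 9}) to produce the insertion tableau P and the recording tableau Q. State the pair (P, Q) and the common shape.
P = [1, 2, 5, 6] / [3, 7, 8] / [4] / [9];  Q = [1, 2, 6, 8] / [3, 7, 9] / [4] / [5];  common shape = (4, 3, 1, 1)

Row-insert the values π_1, π_2, … into P one at a time, bumping the leftmost entry strictly greater than the inserted value down to the next row. The recording tableau Q records, in position (i, j), the step at which that cell was added to P.
  Insert 1 (step 1): P = [1];  Q = [1]
  Insert 9 (step 2): P = [1, 9];  Q = [1, 2]
  Insert 4 (step 3): P = [1, 4] / [9];  Q = [1, 2] / [3]
  Insert 3 (step 4): P = [1, 3] / [4] / [9];  Q = [1, 2] / [3] / [4]
  Insert 2 (step 5): P = [1, 2] / [3] / [4] / [9];  Q = [1, 2] / [3] / [4] / [5]
  Insert 7 (step 6): P = [1, 2, 7] / [3] / [4] / [9];  Q = [1, 2, 6] / [3] / [4] / [5]
  Insert 5 (step 7): P = [1, 2, 5] / [3, 7] / [4] / [9];  Q = [1, 2, 6] / [3, 7] / [4] / [5]
  Insert 8 (step 8): P = [1, 2, 5, 8] / [3, 7] / [4] / [9];  Q = [1, 2, 6, 8] / [3, 7] / [4] / [5]
  Insert 6 (step 9): P = [1, 2, 5, 6] / [3, 7, 8] / [4] / [9];  Q = [1, 2, 6, 8] / [3, 7, 9] / [4] / [5]
Final shape: (4, 3, 1, 1).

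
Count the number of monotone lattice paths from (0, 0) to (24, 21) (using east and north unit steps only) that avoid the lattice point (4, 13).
Number of paths = 3766258460250

Total paths from (0, 0) to (24, 21): C(45, 24) = 3773655750150. Paths through (4, 13): (paths (0, 0) → (4, 13)) × (paths (4, 13) → (24, 21)) = C(17, 4) · C(28, 20) = 2380 · 3108105 = 7397289900. Avoidance count = 3773655750150 − 7397289900 = 3766258460250.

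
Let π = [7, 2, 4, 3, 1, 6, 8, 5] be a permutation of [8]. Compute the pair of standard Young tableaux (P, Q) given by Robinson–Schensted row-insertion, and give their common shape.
P = [1, 3, 5, 8] / [2, 6] / [4] / [7];  Q = [1, 3, 6, 7] / [2, 8] / [4] / [5];  common shape = (4, 2, 1, 1)

Row-insert the values π_1, π_2, … into P one at a time, bumping the leftmost entry strictly greater than the inserted value down to the next row. The recording tableau Q records, in position (i, j), the step at which that cell was added to P.
  Insert 7 (step 1): P = [7];  Q = [1]
  Insert 2 (step 2): P = [2] / [7];  Q = [1] / [2]
  Insert 4 (step 3): P = [2, 4] / [7];  Q = [1, 3] / [2]
  Insert 3 (step 4): P = [2, 3] / [4] / [7];  Q = [1, 3] / [2] / [4]
  Insert 1 (step 5): P = [1, 3] / [2] / [4] / [7];  Q = [1, 3] / [2] / [4] / [5]
  Insert 6 (step 6): P = [1, 3, 6] / [2] / [4] / [7];  Q = [1, 3, 6] / [2] / [4] / [5]
  Insert 8 (step 7): P = [1, 3, 6, 8] / [2] / [4] / [7];  Q = [1, 3, 6, 7] / [2] / [4] / [5]
  Insert 5 (step 8): P = [1, 3, 5, 8] / [2, 6] / [4] / [7];  Q = [1, 3, 6, 7] / [2, 8] / [4] / [5]
Final shape: (4, 2, 1, 1).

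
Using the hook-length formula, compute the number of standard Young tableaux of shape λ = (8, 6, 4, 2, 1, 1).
# SYT of shape (8, 6, 4, 2, 1, 1) = 3077082756

Hook-length formula: f^λ = n! / Π hook(c), product over all cells c of the Young diagram. For λ = (8, 6, 4, 2, 1, 1), n = 22 boxes. Hook lengths by row (left-to-right, top-to-bottom): [13, 10, 8, 7, 5, 4, 2, 1]; [10, 7, 5, 4, 2, 1]; [7, 4, 2, 1]; [4, 1]; [2]; [1]. Product of hooks = 365281280000. So f^λ = 22! / 365281280000 = 1124000727777607680000 / 365281280000 = 3077082756.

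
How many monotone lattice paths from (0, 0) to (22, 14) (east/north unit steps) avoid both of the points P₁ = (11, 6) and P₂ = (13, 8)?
Number of paths = 2214078198

Inclusion–exclusion. Total paths: C(36, 22) = 3796297200. Through P₁: C(17, 11)·C(19, 11) = 935402832. Through P₂: C(21, 13)·C(15, 9) = 1018467450. Since P₁ is strictly southwest of P₂, a monotone path through both must visit P₁ then P₂; paths through both = C(17, 11)·C(4, 2)·C(15, 9) = 371651280. Avoid both = 3796297200 − 935402832 − 1018467450 + 371651280 = 2214078198.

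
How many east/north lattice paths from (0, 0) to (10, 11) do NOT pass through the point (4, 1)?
Number of paths = 312676

Total paths from (0, 0) to (10, 11): C(21, 10) = 352716. Paths through (4, 1): (paths (0, 0) → (4, 1)) × (paths (4, 1) → (10, 11)) = C(5, 4) · C(16, 6) = 5 · 8008 = 40040. Avoidance count = 352716 − 40040 = 312676.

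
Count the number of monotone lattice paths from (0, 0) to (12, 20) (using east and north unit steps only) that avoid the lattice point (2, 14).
Number of paths = 224831880

Total paths from (0, 0) to (12, 20): C(32, 12) = 225792840. Paths through (2, 14): (paths (0, 0) → (2, 14)) × (paths (2, 14) → (12, 20)) = C(16, 2) · C(16, 10) = 120 · 8008 = 960960. Avoidance count = 225792840 − 960960 = 224831880.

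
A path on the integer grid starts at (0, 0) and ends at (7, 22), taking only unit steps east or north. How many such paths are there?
Number of paths = 1560780

A monotone lattice path from (0, 0) to (7, 22) consists of 7 east steps and 22 north steps in some order, so it is determined by which 7 of the 29 steps are east. The count is C(29, 7) = 1560780.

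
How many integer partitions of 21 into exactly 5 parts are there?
p(21, 5 parts) = 101

Partitions of n into exactly k parts are in bijection with partitions of n − k into at most k parts (subtract 1 from each part). So p(21, exactly 5) = p(16, parts ≤ 5). Computing via the recurrence p(m, j) = p(m, j−1) + p(m−j, j) gives 101.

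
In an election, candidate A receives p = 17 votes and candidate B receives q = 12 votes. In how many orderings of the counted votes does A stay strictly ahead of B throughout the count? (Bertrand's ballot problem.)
Strict-lead orderings = 8947575

Total orderings of the 29 votes with 17 for A: C(29, 17) = 51895935. By the Bertrand ballot formula (Cycle Lemma / reflection principle), the number of orderings in which A is strictly ahead of B throughout is (p − q)/(p + q) · C(p + q, p) = (17 − 12)/(17 + 12) · 51895935 = 8947575.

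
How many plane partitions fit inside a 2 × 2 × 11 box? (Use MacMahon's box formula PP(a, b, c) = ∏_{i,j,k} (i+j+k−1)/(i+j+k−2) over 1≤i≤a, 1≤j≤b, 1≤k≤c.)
PP(2, 2, 11) = 2366

Evaluate the triple product over i = 1..2, j = 1..2, k = 1..11. The factors are (2/1) · (3/2) · (4/3) · (5/4) · (6/5) · (7/6) · (8/7) · (9/8) · … (44 factors total). The numerators and denominators telescope so the product is an integer; carrying out the multiplication exactly gives PP(2, 2, 11) = 2366.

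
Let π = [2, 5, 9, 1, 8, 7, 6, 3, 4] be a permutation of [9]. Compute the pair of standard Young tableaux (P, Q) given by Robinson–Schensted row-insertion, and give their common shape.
P = [1, 3, 4] / [2, 5, 6] / [7] / [8] / [9];  Q = [1, 2, 3] / [4, 5, 9] / [6] / [7] / [8];  common shape = (3, 3, 1, 1, 1)

Row-insert the values π_1, π_2, … into P one at a time, bumping the leftmost entry strictly greater than the inserted value down to the next row. The recording tableau Q records, in position (i, j), the step at which that cell was added to P.
  Insert 2 (step 1): P = [2];  Q = [1]
  Insert 5 (step 2): P = [2, 5];  Q = [1, 2]
  Insert 9 (step 3): P = [2, 5, 9];  Q = [1, 2, 3]
  Insert 1 (step 4): P = [1, 5, 9] / [2];  Q = [1, 2, 3] / [4]
  Insert 8 (step 5): P = [1, 5, 8] / [2, 9];  Q = [1, 2, 3] / [4, 5]
  Insert 7 (step 6): P = [1, 5, 7] / [2, 8] / [9];  Q = [1, 2, 3] / [4, 5] / [6]
  Insert 6 (step 7): P = [1, 5, 6] / [2, 7] / [8] / [9];  Q = [1, 2, 3] / [4, 5] / [6] / [7]
  Insert 3 (step 8): P = [1, 3, 6] / [2, 5] / [7] / [8] / [9];  Q = [1, 2, 3] / [4, 5] / [6] / [7] / [8]
  Insert 4 (step 9): P = [1, 3, 4] / [2, 5, 6] / [7] / [8] / [9];  Q = [1, 2, 3] / [4, 5, 9] / [6] / [7] / [8]
Final shape: (3, 3, 1, 1, 1).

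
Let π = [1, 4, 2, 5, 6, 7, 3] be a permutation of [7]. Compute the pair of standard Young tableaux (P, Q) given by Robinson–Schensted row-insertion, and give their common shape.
P = [1, 2, 3, 6, 7] / [4, 5];  Q = [1, 2, 4, 5, 6] / [3, 7];  common shape = (5, 2)

Row-insert the values π_1, π_2, … into P one at a time, bumping the leftmost entry strictly greater than the inserted value down to the next row. The recording tableau Q records, in position (i, j), the step at which that cell was added to P.
  Insert 1 (step 1): P = [1];  Q = [1]
  Insert 4 (step 2): P = [1, 4];  Q = [1, 2]
  Insert 2 (step 3): P = [1, 2] / [4];  Q = [1, 2] / [3]
  Insert 5 (step 4): P = [1, 2, 5] / [4];  Q = [1, 2, 4] / [3]
  Insert 6 (step 5): P = [1, 2, 5, 6] / [4];  Q = [1, 2, 4, 5] / [3]
  Insert 7 (step 6): P = [1, 2, 5, 6, 7] / [4];  Q = [1, 2, 4, 5, 6] / [3]
  Insert 3 (step 7): P = [1, 2, 3, 6, 7] / [4, 5];  Q = [1, 2, 4, 5, 6] / [3, 7]
Final shape: (5, 2).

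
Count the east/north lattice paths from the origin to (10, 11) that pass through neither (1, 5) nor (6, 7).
Number of paths = 211386

Inclusion–exclusion. Total paths: C(21, 10) = 352716. Through P₁: C(6, 1)·C(15, 9) = 30030. Through P₂: C(13, 6)·C(8, 4) = 120120. Since P₁ is strictly southwest of P₂, a monotone path through both must visit P₁ then P₂; paths through both = C(6, 1)·C(7, 5)·C(8, 4) = 8820. Avoid both = 352716 − 30030 − 120120 + 8820 = 211386.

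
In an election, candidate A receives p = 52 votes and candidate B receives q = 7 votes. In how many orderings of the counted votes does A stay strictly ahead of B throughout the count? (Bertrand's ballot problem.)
Strict-lead orderings = 260198730

Total orderings of the 59 votes with 52 for A: C(59, 52) = 341149446. By the Bertrand ballot formula (Cycle Lemma / reflection principle), the number of orderings in which A is strictly ahead of B throughout is (p − q)/(p + q) · C(p + q, p) = (52 − 7)/(52 + 7) · 341149446 = 260198730.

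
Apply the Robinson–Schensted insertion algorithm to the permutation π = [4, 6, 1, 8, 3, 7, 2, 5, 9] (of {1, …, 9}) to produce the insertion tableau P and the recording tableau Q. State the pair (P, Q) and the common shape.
P = [1, 2, 5, 9] / [3, 6, 7] / [4, 8];  Q = [1, 2, 4, 9] / [3, 5, 6] / [7, 8];  common shape = (4, 3, 2)

Row-insert the values π_1, π_2, … into P one at a time, bumping the leftmost entry strictly greater than the inserted value down to the next row. The recording tableau Q records, in position (i, j), the step at which that cell was added to P.
  Insert 4 (step 1): P = [4];  Q = [1]
  Insert 6 (step 2): P = [4, 6];  Q = [1, 2]
  Insert 1 (step 3): P = [1, 6] / [4];  Q = [1, 2] / [3]
  Insert 8 (step 4): P = [1, 6, 8] / [4];  Q = [1, 2, 4] / [3]
  Insert 3 (step 5): P = [1, 3, 8] / [4, 6];  Q = [1, 2, 4] / [3, 5]
  Insert 7 (step 6): P = [1, 3, 7] / [4, 6, 8];  Q = [1, 2, 4] / [3, 5, 6]
  Insert 2 (step 7): P = [1, 2, 7] / [3, 6, 8] / [4];  Q = [1, 2, 4] / [3, 5, 6] / [7]
  Insert 5 (step 8): P = [1, 2, 5] / [3, 6, 7] / [4, 8];  Q = [1, 2, 4] / [3, 5, 6] / [7, 8]
  Insert 9 (step 9): P = [1, 2, 5, 9] / [3, 6, 7] / [4, 8];  Q = [1, 2, 4, 9] / [3, 5, 6] / [7, 8]
Final shape: (4, 3, 2).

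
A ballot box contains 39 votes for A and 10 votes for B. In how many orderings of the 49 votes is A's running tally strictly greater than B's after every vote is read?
Strict-lead orderings = 4863609256

Total orderings of the 49 votes with 39 for A: C(49, 39) = 8217822536. By the Bertrand ballot formula (Cycle Lemma / reflection principle), the number of orderings in which A is strictly ahead of B throughout is (p − q)/(p + q) · C(p + q, p) = (39 − 10)/(39 + 10) · 8217822536 = 4863609256.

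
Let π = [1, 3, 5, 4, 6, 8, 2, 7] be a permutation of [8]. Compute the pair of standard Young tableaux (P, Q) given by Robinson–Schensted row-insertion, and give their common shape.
P = [1, 2, 4, 6, 7] / [3, 8] / [5];  Q = [1, 2, 3, 5, 6] / [4, 8] / [7];  common shape = (5, 2, 1)

Row-insert the values π_1, π_2, … into P one at a time, bumping the leftmost entry strictly greater than the inserted value down to the next row. The recording tableau Q records, in position (i, j), the step at which that cell was added to P.
  Insert 1 (step 1): P = [1];  Q = [1]
  Insert 3 (step 2): P = [1, 3];  Q = [1, 2]
  Insert 5 (step 3): P = [1, 3, 5];  Q = [1, 2, 3]
  Insert 4 (step 4): P = [1, 3, 4] / [5];  Q = [1, 2, 3] / [4]
  Insert 6 (step 5): P = [1, 3, 4, 6] / [5];  Q = [1, 2, 3, 5] / [4]
  Insert 8 (step 6): P = [1, 3, 4, 6, 8] / [5];  Q = [1, 2, 3, 5, 6] / [4]
  Insert 2 (step 7): P = [1, 2, 4, 6, 8] / [3] / [5];  Q = [1, 2, 3, 5, 6] / [4] / [7]
  Insert 7 (step 8): P = [1, 2, 4, 6, 7] / [3, 8] / [5];  Q = [1, 2, 3, 5, 6] / [4, 8] / [7]
Final shape: (5, 2, 1).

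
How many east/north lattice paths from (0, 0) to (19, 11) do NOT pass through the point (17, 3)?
Number of paths = 54576000

Total paths from (0, 0) to (19, 11): C(30, 19) = 54627300. Paths through (17, 3): (paths (0, 0) → (17, 3)) × (paths (17, 3) → (19, 11)) = C(20, 17) · C(10, 2) = 1140 · 45 = 51300. Avoidance count = 54627300 − 51300 = 54576000.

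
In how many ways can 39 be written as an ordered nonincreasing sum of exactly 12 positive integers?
p(39, 12 parts) = 2503

Partitions of n into exactly k parts are in bijection with partitions of n − k into at most k parts (subtract 1 from each part). So p(39, exactly 12) = p(27, parts ≤ 12). Computing via the recurrence p(m, j) = p(m, j−1) + p(m−j, j) gives 2503.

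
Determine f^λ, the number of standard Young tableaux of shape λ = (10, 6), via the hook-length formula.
# SYT of shape (10, 6) = 3640

Hook-length formula: f^λ = n! / Π hook(c), product over all cells c of the Young diagram. For λ = (10, 6), n = 16 boxes. Hook lengths by row (left-to-right, top-to-bottom): [11, 10, 9, 8, 7, 6, 4, 3, 2, 1]; [6, 5, 4, 3, 2, 1]. Product of hooks = 5748019200. So f^λ = 16! / 5748019200 = 20922789888000 / 5748019200 = 3640.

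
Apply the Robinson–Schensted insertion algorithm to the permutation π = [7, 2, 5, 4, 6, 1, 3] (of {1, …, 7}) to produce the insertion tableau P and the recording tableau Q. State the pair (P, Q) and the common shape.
P = [1, 3, 6] / [2, 4] / [5] / [7];  Q = [1, 3, 5] / [2, 7] / [4] / [6];  common shape = (3, 2, 1, 1)

Row-insert the values π_1, π_2, … into P one at a time, bumping the leftmost entry strictly greater than the inserted value down to the next row. The recording tableau Q records, in position (i, j), the step at which that cell was added to P.
  Insert 7 (step 1): P = [7];  Q = [1]
  Insert 2 (step 2): P = [2] / [7];  Q = [1] / [2]
  Insert 5 (step 3): P = [2, 5] / [7];  Q = [1, 3] / [2]
  Insert 4 (step 4): P = [2, 4] / [5] / [7];  Q = [1, 3] / [2] / [4]
  Insert 6 (step 5): P = [2, 4, 6] / [5] / [7];  Q = [1, 3, 5] / [2] / [4]
  Insert 1 (step 6): P = [1, 4, 6] / [2] / [5] / [7];  Q = [1, 3, 5] / [2] / [4] / [6]
  Insert 3 (step 7): P = [1, 3, 6] / [2, 4] / [5] / [7];  Q = [1, 3, 5] / [2, 7] / [4] / [6]
Final shape: (3, 2, 1, 1).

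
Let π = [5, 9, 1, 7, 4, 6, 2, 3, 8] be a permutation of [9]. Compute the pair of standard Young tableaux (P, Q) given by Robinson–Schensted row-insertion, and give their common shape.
P = [1, 2, 3, 8] / [4, 6] / [5, 7] / [9];  Q = [1, 2, 6, 9] / [3, 4] / [5, 8] / [7];  common shape = (4, 2, 2, 1)

Row-insert the values π_1, π_2, … into P one at a time, bumping the leftmost entry strictly greater than the inserted value down to the next row. The recording tableau Q records, in position (i, j), the step at which that cell was added to P.
  Insert 5 (step 1): P = [5];  Q = [1]
  Insert 9 (step 2): P = [5, 9];  Q = [1, 2]
  Insert 1 (step 3): P = [1, 9] / [5];  Q = [1, 2] / [3]
  Insert 7 (step 4): P = [1, 7] / [5, 9];  Q = [1, 2] / [3, 4]
  Insert 4 (step 5): P = [1, 4] / [5, 7] / [9];  Q = [1, 2] / [3, 4] / [5]
  Insert 6 (step 6): P = [1, 4, 6] / [5, 7] / [9];  Q = [1, 2, 6] / [3, 4] / [5]
  Insert 2 (step 7): P = [1, 2, 6] / [4, 7] / [5] / [9];  Q = [1, 2, 6] / [3, 4] / [5] / [7]
  Insert 3 (step 8): P = [1, 2, 3] / [4, 6] / [5, 7] / [9];  Q = [1, 2, 6] / [3, 4] / [5, 8] / [7]
  Insert 8 (step 9): P = [1, 2, 3, 8] / [4, 6] / [5, 7] / [9];  Q = [1, 2, 6, 9] / [3, 4] / [5, 8] / [7]
Final shape: (4, 2, 2, 1).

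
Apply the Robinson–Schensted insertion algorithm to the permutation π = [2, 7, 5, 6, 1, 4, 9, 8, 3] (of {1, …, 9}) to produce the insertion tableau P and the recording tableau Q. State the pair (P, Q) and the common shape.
P = [1, 3, 6, 8] / [2, 4, 9] / [5] / [7];  Q = [1, 2, 4, 7] / [3, 6, 8] / [5] / [9];  common shape = (4, 3, 1, 1)

Row-insert the values π_1, π_2, … into P one at a time, bumping the leftmost entry strictly greater than the inserted value down to the next row. The recording tableau Q records, in position (i, j), the step at which that cell was added to P.
  Insert 2 (step 1): P = [2];  Q = [1]
  Insert 7 (step 2): P = [2, 7];  Q = [1, 2]
  Insert 5 (step 3): P = [2, 5] / [7];  Q = [1, 2] / [3]
  Insert 6 (step 4): P = [2, 5, 6] / [7];  Q = [1, 2, 4] / [3]
  Insert 1 (step 5): P = [1, 5, 6] / [2] / [7];  Q = [1, 2, 4] / [3] / [5]
  Insert 4 (step 6): P = [1, 4, 6] / [2, 5] / [7];  Q = [1, 2, 4] / [3, 6] / [5]
  Insert 9 (step 7): P = [1, 4, 6, 9] / [2, 5] / [7];  Q = [1, 2, 4, 7] / [3, 6] / [5]
  Insert 8 (step 8): P = [1, 4, 6, 8] / [2, 5, 9] / [7];  Q = [1, 2, 4, 7] / [3, 6, 8] / [5]
  Insert 3 (step 9): P = [1, 3, 6, 8] / [2, 4, 9] / [5] / [7];  Q = [1, 2, 4, 7] / [3, 6, 8] / [5] / [9]
Final shape: (4, 3, 1, 1).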